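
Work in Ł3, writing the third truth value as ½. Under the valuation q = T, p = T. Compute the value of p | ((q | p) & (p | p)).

T

q | p = T | T = T
p | p = T | T = T
(q | p) & (p | p) = T & T = T
p | ((q | p) & (p | p)) = T | T = T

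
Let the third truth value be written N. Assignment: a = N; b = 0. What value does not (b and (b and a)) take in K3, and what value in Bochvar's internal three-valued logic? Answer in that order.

In K3: b and a = 0 and N = 0
b and (b and a) = 0 and 0 = 0
not (b and (b and a)) = not 0 = 1
In Bochvar's internal three-valued logic: b and a = 0 and N = N
b and (b and a) = 0 and N = N
not (b and (b and a)) = not N = N
They differ because K3 and Bochvar's internal three-valued logic treat N differently under the binary connectives.

1; N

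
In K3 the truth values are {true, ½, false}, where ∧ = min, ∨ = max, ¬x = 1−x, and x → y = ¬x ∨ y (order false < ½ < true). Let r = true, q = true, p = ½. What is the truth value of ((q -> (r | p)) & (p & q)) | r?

r | p = true | ½ = true
q -> (r | p) = true -> true = true
p & q = ½ & true = ½
(q -> (r | p)) & (p & q) = true & ½ = ½
((q -> (r | p)) & (p & q)) | r = ½ | true = true

true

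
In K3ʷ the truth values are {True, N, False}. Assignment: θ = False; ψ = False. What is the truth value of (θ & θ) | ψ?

False

θ & θ = False & False = False
(θ & θ) | ψ = False | False = False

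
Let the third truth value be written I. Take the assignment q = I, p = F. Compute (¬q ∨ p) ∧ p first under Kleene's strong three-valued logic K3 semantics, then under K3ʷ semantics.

In Kleene's strong three-valued logic K3: ¬q = ¬I = I
¬q ∨ p = I ∨ F = I
(¬q ∨ p) ∧ p = I ∧ F = F
In K3ʷ: ¬q = ¬I = I
¬q ∨ p = I ∨ F = I
(¬q ∨ p) ∧ p = I ∧ F = I
They differ because Kleene's strong three-valued logic K3 and K3ʷ treat I differently under the binary connectives.

F; I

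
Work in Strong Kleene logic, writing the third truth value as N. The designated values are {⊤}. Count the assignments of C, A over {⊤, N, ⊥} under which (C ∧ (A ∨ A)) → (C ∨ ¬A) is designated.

Of the 9 assignments, 7 give a value in {⊤}.

7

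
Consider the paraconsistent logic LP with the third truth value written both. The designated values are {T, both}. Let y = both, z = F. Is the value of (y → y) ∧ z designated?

No

y → y = both → both = both  [¬both ∨ both]
(y → y) ∧ z = both ∧ F = F
F ∉ {T, both}.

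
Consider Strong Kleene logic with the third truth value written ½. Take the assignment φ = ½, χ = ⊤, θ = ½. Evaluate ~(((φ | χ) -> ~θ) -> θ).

φ | χ = ½ | ⊤ = ⊤
~θ = ~½ = ½
(φ | χ) -> ~θ = ⊤ -> ½ = ½  [~⊤ | ½]
((φ | χ) -> ~θ) -> θ = ½ -> ½ = ½
~(((φ | χ) -> ~θ) -> θ) = ~½ = ½

½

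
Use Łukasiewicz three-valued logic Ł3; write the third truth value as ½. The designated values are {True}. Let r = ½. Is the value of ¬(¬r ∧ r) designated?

No

¬r = ¬½ = ½
¬r ∧ r = ½ ∧ ½ = ½
¬(¬r ∧ r) = ¬½ = ½
½ ∉ {True}.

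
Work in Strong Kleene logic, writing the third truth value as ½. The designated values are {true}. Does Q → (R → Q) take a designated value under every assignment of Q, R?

No

Countermodel: Q=½, R=true gives ½, which is not designated.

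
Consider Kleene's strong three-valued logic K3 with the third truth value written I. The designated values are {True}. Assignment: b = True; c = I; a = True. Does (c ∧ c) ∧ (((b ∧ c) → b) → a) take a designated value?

c ∧ c = I ∧ I = I
b ∧ c = True ∧ I = I
(b ∧ c) → b = I → True = True
((b ∧ c) → b) → a = True → True = True
(c ∧ c) ∧ (((b ∧ c) → b) → a) = I ∧ True = I
I ∉ {True}.

No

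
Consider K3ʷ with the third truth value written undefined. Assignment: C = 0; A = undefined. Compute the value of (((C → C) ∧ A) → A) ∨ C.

C → C = 0 → 0 = 1
(C → C) ∧ A = 1 ∧ undefined = undefined
((C → C) ∧ A) → A = undefined → undefined = undefined  [any arg is the third value ⇒ result is the third value]
(((C → C) ∧ A) → A) ∨ C = undefined ∨ 0 = undefined

undefined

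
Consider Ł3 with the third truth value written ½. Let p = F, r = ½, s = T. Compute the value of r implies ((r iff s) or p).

r iff s = ½ iff T = ½  [1 − |½−1|]
(r iff s) or p = ½ or F = ½
r implies ((r iff s) or p) = ½ implies ½ = T

T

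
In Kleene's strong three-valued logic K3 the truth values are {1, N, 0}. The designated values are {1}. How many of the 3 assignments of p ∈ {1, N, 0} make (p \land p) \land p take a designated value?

1

p=1: 1 ✓
p=N: N ·
p=0: 0 ·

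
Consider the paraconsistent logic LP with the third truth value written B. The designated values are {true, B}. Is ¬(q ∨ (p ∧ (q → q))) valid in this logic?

Countermodel: q=true, p=true gives false, which is not designated.

No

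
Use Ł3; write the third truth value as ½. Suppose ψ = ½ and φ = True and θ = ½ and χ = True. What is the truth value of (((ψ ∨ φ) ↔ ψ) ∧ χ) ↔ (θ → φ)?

½

ψ ∨ φ = ½ ∨ True = True
(ψ ∨ φ) ↔ ψ = True ↔ ½ = ½  [1 − |1−½|]
((ψ ∨ φ) ↔ ψ) ∧ χ = ½ ∧ True = ½
θ → φ = ½ → True = True
(((ψ ∨ φ) ↔ ψ) ∧ χ) ↔ (θ → φ) = ½ ↔ True = ½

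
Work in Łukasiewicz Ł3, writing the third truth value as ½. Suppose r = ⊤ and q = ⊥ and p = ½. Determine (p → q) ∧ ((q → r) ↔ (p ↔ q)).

½

p → q = ½ → ⊥ = ½  [min(1, 1−½+0)]
q → r = ⊥ → ⊤ = ⊤
p ↔ q = ½ ↔ ⊥ = ½
(q → r) ↔ (p ↔ q) = ⊤ ↔ ½ = ½
(p → q) ∧ ((q → r) ↔ (p ↔ q)) = ½ ∧ ½ = ½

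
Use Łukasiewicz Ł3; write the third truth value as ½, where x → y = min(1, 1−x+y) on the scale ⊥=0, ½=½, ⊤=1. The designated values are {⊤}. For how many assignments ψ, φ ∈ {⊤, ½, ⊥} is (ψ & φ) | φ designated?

Designated under: (ψ=⊤, φ=⊤); (ψ=½, φ=⊤); (ψ=⊥, φ=⊤).

3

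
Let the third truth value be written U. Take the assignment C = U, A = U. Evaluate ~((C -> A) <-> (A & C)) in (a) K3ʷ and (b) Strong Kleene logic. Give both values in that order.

In K3ʷ: C -> A = U -> U = U  [any arg is the third value ⇒ result is the third value]
A & C = U & U = U
(C -> A) <-> (A & C) = U <-> U = U
~((C -> A) <-> (A & C)) = ~U = U
In Strong Kleene logic: C -> A = U -> U = U  [~U | U]
A & C = U & U = U
(C -> A) <-> (A & C) = U <-> U = U
~((C -> A) <-> (A & C)) = ~U = U

U; U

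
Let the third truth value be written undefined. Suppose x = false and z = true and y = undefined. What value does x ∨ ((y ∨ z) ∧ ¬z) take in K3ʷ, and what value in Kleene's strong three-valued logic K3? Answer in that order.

In K3ʷ: y ∨ z = undefined ∨ true = undefined
¬z = ¬true = false
(y ∨ z) ∧ ¬z = undefined ∧ false = undefined
x ∨ ((y ∨ z) ∧ ¬z) = false ∨ undefined = undefined
In Kleene's strong three-valued logic K3: y ∨ z = undefined ∨ true = true
¬z = ¬true = false
(y ∨ z) ∧ ¬z = true ∧ false = false
x ∨ ((y ∨ z) ∧ ¬z) = false ∨ false = false
They differ because K3ʷ and Kleene's strong three-valued logic K3 treat undefined differently under the binary connectives.

undefined; false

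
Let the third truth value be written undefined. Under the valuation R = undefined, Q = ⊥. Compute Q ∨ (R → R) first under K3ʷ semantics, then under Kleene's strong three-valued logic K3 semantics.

undefined; undefined

In K3ʷ: R → R = undefined → undefined = undefined  [any arg is the third value ⇒ result is the third value]
Q ∨ (R → R) = ⊥ ∨ undefined = undefined
In Kleene's strong three-valued logic K3: R → R = undefined → undefined = undefined
Q ∨ (R → R) = ⊥ ∨ undefined = undefined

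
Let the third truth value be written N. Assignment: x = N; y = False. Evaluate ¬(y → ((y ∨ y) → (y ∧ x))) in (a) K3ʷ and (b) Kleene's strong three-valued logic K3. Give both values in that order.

In K3ʷ: y ∨ y = False ∨ False = False
y ∧ x = False ∧ N = N
(y ∨ y) → (y ∧ x) = False → N = N
y → ((y ∨ y) → (y ∧ x)) = False → N = N
¬(y → ((y ∨ y) → (y ∧ x))) = ¬N = N
In Kleene's strong three-valued logic K3: y ∨ y = False ∨ False = False
y ∧ x = False ∧ N = False
(y ∨ y) → (y ∧ x) = False → False = True
y → ((y ∨ y) → (y ∧ x)) = False → True = True
¬(y → ((y ∨ y) → (y ∧ x))) = ¬True = False
They differ because K3ʷ and Kleene's strong three-valued logic K3 treat N differently under the binary connectives.

N; False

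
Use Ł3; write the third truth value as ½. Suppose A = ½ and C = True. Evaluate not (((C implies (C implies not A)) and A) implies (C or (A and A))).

False

not A = not ½ = ½
C implies not A = True implies ½ = ½  [min(1, 1−1+½)]
C implies (C implies not A) = True implies ½ = ½
(C implies (C implies not A)) and A = ½ and ½ = ½
A and A = ½ and ½ = ½
C or (A and A) = True or ½ = True
((C implies (C implies not A)) and A) implies (C or (A and A)) = ½ implies True = True
not (((C implies (C implies not A)) and A) implies (C or (A and A))) = not True = False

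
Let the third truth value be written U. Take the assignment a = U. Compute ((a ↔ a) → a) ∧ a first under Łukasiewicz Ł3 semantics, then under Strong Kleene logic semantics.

U; U

In Łukasiewicz Ł3: a ↔ a = U ↔ U = True
(a ↔ a) → a = True → U = U
((a ↔ a) → a) ∧ a = U ∧ U = U
In Strong Kleene logic: a ↔ a = U ↔ U = U
(a ↔ a) → a = U → U = U  [¬U ∨ U]
((a ↔ a) → a) ∧ a = U ∧ U = U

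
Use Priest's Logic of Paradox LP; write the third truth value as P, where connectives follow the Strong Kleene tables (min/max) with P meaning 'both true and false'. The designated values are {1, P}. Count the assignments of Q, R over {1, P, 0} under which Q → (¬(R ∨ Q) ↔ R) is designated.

Of the 9 assignments, 8 give a value in {1, P}.

8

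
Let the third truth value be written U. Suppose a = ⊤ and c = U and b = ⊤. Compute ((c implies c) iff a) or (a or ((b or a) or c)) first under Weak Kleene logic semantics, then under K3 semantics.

In Weak Kleene logic: c implies c = U implies U = U  [any arg is the third value ⇒ result is the third value]
(c implies c) iff a = U iff ⊤ = U
b or a = ⊤ or ⊤ = ⊤
(b or a) or c = ⊤ or U = U
a or ((b or a) or c) = ⊤ or U = U
((c implies c) iff a) or (a or ((b or a) or c)) = U or U = U
In K3: c implies c = U implies U = U  [not U or U]
(c implies c) iff a = U iff ⊤ = U
b or a = ⊤ or ⊤ = ⊤
(b or a) or c = ⊤ or U = ⊤
a or ((b or a) or c) = ⊤ or ⊤ = ⊤
((c implies c) iff a) or (a or ((b or a) or c)) = U or ⊤ = ⊤
They differ because Weak Kleene logic and K3 treat U differently under the binary connectives.

U; ⊤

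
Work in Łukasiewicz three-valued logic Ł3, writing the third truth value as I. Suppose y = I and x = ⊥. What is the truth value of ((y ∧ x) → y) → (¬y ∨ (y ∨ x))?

y ∧ x = I ∧ ⊥ = ⊥
(y ∧ x) → y = ⊥ → I = ⊤  [min(1, 1−0+½)]
¬y = ¬I = I
y ∨ x = I ∨ ⊥ = I
¬y ∨ (y ∨ x) = I ∨ I = I
((y ∧ x) → y) → (¬y ∨ (y ∨ x)) = ⊤ → I = I

I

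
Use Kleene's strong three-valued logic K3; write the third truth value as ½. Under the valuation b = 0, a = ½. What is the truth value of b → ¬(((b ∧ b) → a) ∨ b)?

b ∧ b = 0 ∧ 0 = 0
(b ∧ b) → a = 0 → ½ = 1  [¬0 ∨ ½]
((b ∧ b) → a) ∨ b = 1 ∨ 0 = 1
¬(((b ∧ b) → a) ∨ b) = ¬1 = 0
b → ¬(((b ∧ b) → a) ∨ b) = 0 → 0 = 1

1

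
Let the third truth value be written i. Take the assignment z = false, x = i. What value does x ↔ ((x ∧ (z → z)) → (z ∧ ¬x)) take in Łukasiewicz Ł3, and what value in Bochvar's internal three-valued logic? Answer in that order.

true; i

In Łukasiewicz Ł3: z → z = false → false = true
x ∧ (z → z) = i ∧ true = i
¬x = ¬i = i
z ∧ ¬x = false ∧ i = false
(x ∧ (z → z)) → (z ∧ ¬x) = i → false = i
x ↔ ((x ∧ (z → z)) → (z ∧ ¬x)) = i ↔ i = true
In Bochvar's internal three-valued logic: z → z = false → false = true
x ∧ (z → z) = i ∧ true = i
¬x = ¬i = i
z ∧ ¬x = false ∧ i = i
(x ∧ (z → z)) → (z ∧ ¬x) = i → i = i
x ↔ ((x ∧ (z → z)) → (z ∧ ¬x)) = i ↔ i = i
They differ because Łukasiewicz Ł3 and Bochvar's internal three-valued logic treat i differently under the binary connectives.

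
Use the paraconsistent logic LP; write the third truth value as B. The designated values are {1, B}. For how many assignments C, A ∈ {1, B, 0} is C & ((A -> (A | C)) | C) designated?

6

Of the 9 assignments, 6 give a value in {1, B}.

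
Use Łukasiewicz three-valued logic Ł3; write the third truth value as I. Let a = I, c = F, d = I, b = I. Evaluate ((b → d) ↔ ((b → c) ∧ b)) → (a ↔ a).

T

b → d = I → I = T
b → c = I → F = I
(b → c) ∧ b = I ∧ I = I
(b → d) ↔ ((b → c) ∧ b) = T ↔ I = I
a ↔ a = I ↔ I = T
((b → d) ↔ ((b → c) ∧ b)) → (a ↔ a) = I → T = T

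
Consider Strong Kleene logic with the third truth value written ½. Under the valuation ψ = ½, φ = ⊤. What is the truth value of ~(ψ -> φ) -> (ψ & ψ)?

ψ -> φ = ½ -> ⊤ = ⊤  [~½ | ⊤]
~(ψ -> φ) = ~⊤ = ⊥
ψ & ψ = ½ & ½ = ½
~(ψ -> φ) -> (ψ & ψ) = ⊥ -> ½ = ⊤

⊤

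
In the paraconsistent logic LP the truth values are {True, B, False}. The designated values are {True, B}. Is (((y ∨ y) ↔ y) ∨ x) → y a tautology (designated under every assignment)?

Countermodel: y=False, x=True gives False, which is not designated.

No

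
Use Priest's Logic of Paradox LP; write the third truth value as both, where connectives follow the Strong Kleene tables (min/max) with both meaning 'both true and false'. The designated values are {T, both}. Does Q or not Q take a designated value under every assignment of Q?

Yes

Every assignment of Q over {T, both, F} gives a value in {T, both}.
In particular, with Q=both: Q or not Q = both.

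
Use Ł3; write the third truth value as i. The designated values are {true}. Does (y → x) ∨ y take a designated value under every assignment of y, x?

No

Countermodel: y=i, x=false gives i, which is not designated.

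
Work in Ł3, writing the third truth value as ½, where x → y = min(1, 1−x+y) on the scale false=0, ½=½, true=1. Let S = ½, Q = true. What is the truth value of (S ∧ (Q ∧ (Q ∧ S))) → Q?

Q ∧ S = true ∧ ½ = ½
Q ∧ (Q ∧ S) = true ∧ ½ = ½
S ∧ (Q ∧ (Q ∧ S)) = ½ ∧ ½ = ½
(S ∧ (Q ∧ (Q ∧ S))) → Q = ½ → true = true  [min(1, 1−½+1)]

true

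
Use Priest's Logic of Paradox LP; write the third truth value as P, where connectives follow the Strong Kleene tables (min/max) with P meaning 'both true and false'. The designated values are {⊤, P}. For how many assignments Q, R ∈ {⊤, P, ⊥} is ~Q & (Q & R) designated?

Designated under: (Q=P, R=⊤); (Q=P, R=P).

2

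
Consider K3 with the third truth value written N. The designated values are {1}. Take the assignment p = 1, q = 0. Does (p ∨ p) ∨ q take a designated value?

p ∨ p = 1 ∨ 1 = 1
(p ∨ p) ∨ q = 1 ∨ 0 = 1
1 ∈ {1}.

Yes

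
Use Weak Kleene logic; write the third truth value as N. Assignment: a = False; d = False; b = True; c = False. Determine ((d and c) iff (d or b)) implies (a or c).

d and c = False and False = False
d or b = False or True = True
(d and c) iff (d or b) = False iff True = False
a or c = False or False = False
((d and c) iff (d or b)) implies (a or c) = False implies False = True

True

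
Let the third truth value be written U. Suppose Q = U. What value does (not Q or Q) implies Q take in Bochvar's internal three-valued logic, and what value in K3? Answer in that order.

U; U

In Bochvar's internal three-valued logic: not Q = not U = U
not Q or Q = U or U = U
(not Q or Q) implies Q = U implies U = U
In K3: not Q = not U = U
not Q or Q = U or U = U
(not Q or Q) implies Q = U implies U = U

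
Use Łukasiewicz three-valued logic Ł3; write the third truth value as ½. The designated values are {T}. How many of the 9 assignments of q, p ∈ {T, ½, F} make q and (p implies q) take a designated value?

3

Designated under: (q=T, p=T); (q=T, p=½); (q=T, p=F).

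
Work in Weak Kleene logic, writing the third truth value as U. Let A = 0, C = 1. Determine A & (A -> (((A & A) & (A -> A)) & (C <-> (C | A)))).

A & A = 0 & 0 = 0
A -> A = 0 -> 0 = 1
(A & A) & (A -> A) = 0 & 1 = 0
C | A = 1 | 0 = 1
C <-> (C | A) = 1 <-> 1 = 1
((A & A) & (A -> A)) & (C <-> (C | A)) = 0 & 1 = 0
A -> (((A & A) & (A -> A)) & (C <-> (C | A))) = 0 -> 0 = 1
A & (A -> (((A & A) & (A -> A)) & (C <-> (C | A)))) = 0 & 1 = 0

0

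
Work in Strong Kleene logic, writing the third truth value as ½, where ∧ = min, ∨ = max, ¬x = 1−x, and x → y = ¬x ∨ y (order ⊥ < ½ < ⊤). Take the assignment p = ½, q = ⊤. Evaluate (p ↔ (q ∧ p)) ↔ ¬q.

q ∧ p = ⊤ ∧ ½ = ½
p ↔ (q ∧ p) = ½ ↔ ½ = ½
¬q = ¬⊤ = ⊥
(p ↔ (q ∧ p)) ↔ ¬q = ½ ↔ ⊥ = ½

½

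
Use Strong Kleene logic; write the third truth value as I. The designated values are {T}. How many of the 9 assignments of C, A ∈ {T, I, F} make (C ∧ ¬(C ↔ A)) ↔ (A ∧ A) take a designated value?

Designated under: (C=F, A=F).

1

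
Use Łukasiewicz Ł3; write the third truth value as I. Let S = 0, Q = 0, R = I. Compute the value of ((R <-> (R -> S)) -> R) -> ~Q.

R -> S = I -> 0 = I
R <-> (R -> S) = I <-> I = 1
(R <-> (R -> S)) -> R = 1 -> I = I
~Q = ~0 = 1
((R <-> (R -> S)) -> R) -> ~Q = I -> 1 = 1

1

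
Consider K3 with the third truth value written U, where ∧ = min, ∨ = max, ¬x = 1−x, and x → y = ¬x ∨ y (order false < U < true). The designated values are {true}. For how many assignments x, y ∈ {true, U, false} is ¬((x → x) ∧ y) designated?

Designated under: (x=true, y=false); (x=U, y=false); (x=false, y=false).

3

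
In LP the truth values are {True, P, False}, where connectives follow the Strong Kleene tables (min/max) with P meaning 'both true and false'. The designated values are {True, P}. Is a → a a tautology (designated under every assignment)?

Every assignment of a over {True, P, False} gives a value in {True, P}.
In particular, with a=P: a → a = P.

Yes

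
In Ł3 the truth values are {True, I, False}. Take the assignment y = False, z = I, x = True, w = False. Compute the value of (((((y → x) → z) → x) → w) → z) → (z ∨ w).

I

y → x = False → True = True
(y → x) → z = True → I = I  [min(1, 1−1+½)]
((y → x) → z) → x = I → True = True
(((y → x) → z) → x) → w = True → False = False
((((y → x) → z) → x) → w) → z = False → I = True
z ∨ w = I ∨ False = I
(((((y → x) → z) → x) → w) → z) → (z ∨ w) = True → I = I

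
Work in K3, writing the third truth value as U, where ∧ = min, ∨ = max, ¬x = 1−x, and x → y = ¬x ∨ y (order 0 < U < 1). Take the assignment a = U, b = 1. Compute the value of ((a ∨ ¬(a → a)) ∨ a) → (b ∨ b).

a → a = U → U = U
¬(a → a) = ¬U = U
a ∨ ¬(a → a) = U ∨ U = U
(a ∨ ¬(a → a)) ∨ a = U ∨ U = U
b ∨ b = 1 ∨ 1 = 1
((a ∨ ¬(a → a)) ∨ a) → (b ∨ b) = U → 1 = 1

1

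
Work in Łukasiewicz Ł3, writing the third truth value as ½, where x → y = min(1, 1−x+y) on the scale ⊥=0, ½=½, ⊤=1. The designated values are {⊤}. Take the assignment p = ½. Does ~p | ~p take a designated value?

~p = ~½ = ½
~p = ~½ = ½
~p | ~p = ½ | ½ = ½
½ ∉ {⊤}.

No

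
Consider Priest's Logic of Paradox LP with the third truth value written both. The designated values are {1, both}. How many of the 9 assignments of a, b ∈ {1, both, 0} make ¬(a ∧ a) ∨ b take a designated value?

Of the 9 assignments, 8 give a value in {1, both}.

8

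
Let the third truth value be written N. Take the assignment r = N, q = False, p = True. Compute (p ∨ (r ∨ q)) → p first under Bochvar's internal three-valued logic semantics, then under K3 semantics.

In Bochvar's internal three-valued logic: r ∨ q = N ∨ False = N
p ∨ (r ∨ q) = True ∨ N = N
(p ∨ (r ∨ q)) → p = N → True = N
In K3: r ∨ q = N ∨ False = N
p ∨ (r ∨ q) = True ∨ N = True
(p ∨ (r ∨ q)) → p = True → True = True
They differ because Bochvar's internal three-valued logic and K3 treat N differently under the binary connectives.

N; True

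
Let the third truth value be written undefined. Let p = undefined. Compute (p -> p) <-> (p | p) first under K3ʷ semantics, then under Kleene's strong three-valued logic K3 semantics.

undefined; undefined

In K3ʷ: p -> p = undefined -> undefined = undefined  [any arg is the third value ⇒ result is the third value]
p | p = undefined | undefined = undefined
(p -> p) <-> (p | p) = undefined <-> undefined = undefined
In Kleene's strong three-valued logic K3: p -> p = undefined -> undefined = undefined  [~undefined | undefined]
p | p = undefined | undefined = undefined
(p -> p) <-> (p | p) = undefined <-> undefined = undefined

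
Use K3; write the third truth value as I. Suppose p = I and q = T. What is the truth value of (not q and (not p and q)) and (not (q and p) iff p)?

not q = not T = F
not p = not I = I
not p and q = I and T = I
not q and (not p and q) = F and I = F
q and p = T and I = I
not (q and p) = not I = I
not (q and p) iff p = I iff I = I
(not q and (not p and q)) and (not (q and p) iff p) = F and I = F

F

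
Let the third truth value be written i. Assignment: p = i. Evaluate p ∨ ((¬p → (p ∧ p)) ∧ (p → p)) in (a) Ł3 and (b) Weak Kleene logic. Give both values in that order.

true; i

In Ł3: ¬p = ¬i = i
p ∧ p = i ∧ i = i
¬p → (p ∧ p) = i → i = true  [min(1, 1−½+½)]
p → p = i → i = true
(¬p → (p ∧ p)) ∧ (p → p) = true ∧ true = true
p ∨ ((¬p → (p ∧ p)) ∧ (p → p)) = i ∨ true = true
In Weak Kleene logic: ¬p = ¬i = i
p ∧ p = i ∧ i = i
¬p → (p ∧ p) = i → i = i  [any arg is the third value ⇒ result is the third value]
p → p = i → i = i
(¬p → (p ∧ p)) ∧ (p → p) = i ∧ i = i
p ∨ ((¬p → (p ∧ p)) ∧ (p → p)) = i ∨ i = i
They differ because Ł3 and Weak Kleene logic treat i differently under the binary connectives.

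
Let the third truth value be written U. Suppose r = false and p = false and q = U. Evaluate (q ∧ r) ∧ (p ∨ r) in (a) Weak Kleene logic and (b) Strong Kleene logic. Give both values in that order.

U; false

In Weak Kleene logic: q ∧ r = U ∧ false = U
p ∨ r = false ∨ false = false
(q ∧ r) ∧ (p ∨ r) = U ∧ false = U
In Strong Kleene logic: q ∧ r = U ∧ false = false
p ∨ r = false ∨ false = false
(q ∧ r) ∧ (p ∨ r) = false ∧ false = false
They differ because Weak Kleene logic and Strong Kleene logic treat U differently under the binary connectives.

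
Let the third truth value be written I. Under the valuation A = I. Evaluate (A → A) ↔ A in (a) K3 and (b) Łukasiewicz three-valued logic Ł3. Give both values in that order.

In K3: A → A = I → I = I  [¬I ∨ I]
(A → A) ↔ A = I ↔ I = I
In Łukasiewicz three-valued logic Ł3: A → A = I → I = 1
(A → A) ↔ A = 1 ↔ I = I

I; I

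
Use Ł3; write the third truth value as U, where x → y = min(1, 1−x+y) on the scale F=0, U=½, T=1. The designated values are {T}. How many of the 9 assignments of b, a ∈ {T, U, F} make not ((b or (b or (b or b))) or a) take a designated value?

Designated under: (b=F, a=F).

1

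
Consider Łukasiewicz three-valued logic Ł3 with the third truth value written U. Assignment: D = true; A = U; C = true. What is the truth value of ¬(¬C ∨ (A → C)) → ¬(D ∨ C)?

¬C = ¬true = false
A → C = U → true = true  [min(1, 1−½+1)]
¬C ∨ (A → C) = false ∨ true = true
¬(¬C ∨ (A → C)) = ¬true = false
D ∨ C = true ∨ true = true
¬(D ∨ C) = ¬true = false
¬(¬C ∨ (A → C)) → ¬(D ∨ C) = false → false = true

true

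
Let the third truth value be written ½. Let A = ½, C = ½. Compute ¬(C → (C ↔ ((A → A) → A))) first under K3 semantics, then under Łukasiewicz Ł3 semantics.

½; ⊥

In K3: A → A = ½ → ½ = ½  [¬½ ∨ ½]
(A → A) → A = ½ → ½ = ½
C ↔ ((A → A) → A) = ½ ↔ ½ = ½
C → (C ↔ ((A → A) → A)) = ½ → ½ = ½
¬(C → (C ↔ ((A → A) → A))) = ¬½ = ½
In Łukasiewicz Ł3: A → A = ½ → ½ = ⊤
(A → A) → A = ⊤ → ½ = ½
C ↔ ((A → A) → A) = ½ ↔ ½ = ⊤
C → (C ↔ ((A → A) → A)) = ½ → ⊤ = ⊤
¬(C → (C ↔ ((A → A) → A))) = ¬⊤ = ⊥
They differ because K3 and Łukasiewicz Ł3 treat ½ differently under implication.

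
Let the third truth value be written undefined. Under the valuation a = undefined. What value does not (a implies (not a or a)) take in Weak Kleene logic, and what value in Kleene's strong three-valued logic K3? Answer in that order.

In Weak Kleene logic: not a = not undefined = undefined
not a or a = undefined or undefined = undefined
a implies (not a or a) = undefined implies undefined = undefined  [any arg is the third value ⇒ result is the third value]
not (a implies (not a or a)) = not undefined = undefined
In Kleene's strong three-valued logic K3: not a = not undefined = undefined
not a or a = undefined or undefined = undefined
a implies (not a or a) = undefined implies undefined = undefined  [not undefined or undefined]
not (a implies (not a or a)) = not undefined = undefined

undefined; undefined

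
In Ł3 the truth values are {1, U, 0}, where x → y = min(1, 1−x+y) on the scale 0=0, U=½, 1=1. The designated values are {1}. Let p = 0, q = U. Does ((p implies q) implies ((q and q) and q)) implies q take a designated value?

p implies q = 0 implies U = 1
q and q = U and U = U
(q and q) and q = U and U = U
(p implies q) implies ((q and q) and q) = 1 implies U = U
((p implies q) implies ((q and q) and q)) implies q = U implies U = 1
1 ∈ {1}.

Yes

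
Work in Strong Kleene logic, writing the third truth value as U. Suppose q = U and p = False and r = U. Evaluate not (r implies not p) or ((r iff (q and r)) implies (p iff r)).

not p = not False = True
r implies not p = U implies True = True  [not U or True]
not (r implies not p) = not True = False
q and r = U and U = U
r iff (q and r) = U iff U = U
p iff r = False iff U = U
(r iff (q and r)) implies (p iff r) = U implies U = U
not (r implies not p) or ((r iff (q and r)) implies (p iff r)) = False or U = U

U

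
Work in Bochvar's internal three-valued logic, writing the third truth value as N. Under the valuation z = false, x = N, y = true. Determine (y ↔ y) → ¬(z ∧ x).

y ↔ y = true ↔ true = true
z ∧ x = false ∧ N = N
¬(z ∧ x) = ¬N = N
(y ↔ y) → ¬(z ∧ x) = true → N = N  [any arg is the third value ⇒ result is the third value]

N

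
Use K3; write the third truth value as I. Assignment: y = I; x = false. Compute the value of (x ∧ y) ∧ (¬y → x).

false

x ∧ y = false ∧ I = false
¬y = ¬I = I
¬y → x = I → false = I  [¬I ∨ false]
(x ∧ y) ∧ (¬y → x) = false ∧ I = false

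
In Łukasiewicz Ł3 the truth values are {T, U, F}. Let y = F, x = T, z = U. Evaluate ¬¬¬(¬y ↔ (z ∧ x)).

U

¬y = ¬F = T
z ∧ x = U ∧ T = U
¬y ↔ (z ∧ x) = T ↔ U = U
¬(¬y ↔ (z ∧ x)) = ¬U = U
¬¬(¬y ↔ (z ∧ x)) = ¬U = U
¬¬¬(¬y ↔ (z ∧ x)) = ¬U = U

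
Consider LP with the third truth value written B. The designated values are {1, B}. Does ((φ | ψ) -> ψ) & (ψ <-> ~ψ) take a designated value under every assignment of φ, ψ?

No

Countermodel: φ=1, ψ=1 gives 0, which is not designated.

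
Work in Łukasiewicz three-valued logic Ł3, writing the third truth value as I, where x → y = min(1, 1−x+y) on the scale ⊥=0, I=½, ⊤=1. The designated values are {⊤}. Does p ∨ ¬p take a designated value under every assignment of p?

Countermodel: p=I gives I, which is not designated.

No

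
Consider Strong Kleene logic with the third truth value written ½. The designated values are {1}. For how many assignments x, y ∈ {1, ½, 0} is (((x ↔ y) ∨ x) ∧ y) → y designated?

Of the 9 assignments, 6 give a value in {1}.

6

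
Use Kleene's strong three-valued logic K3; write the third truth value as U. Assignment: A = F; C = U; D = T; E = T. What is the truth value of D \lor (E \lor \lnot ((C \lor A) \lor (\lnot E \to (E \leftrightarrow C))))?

T

C \lor A = U \lor F = U
\lnot E = \lnot T = F
E \leftrightarrow C = T \leftrightarrow U = U
\lnot E \to (E \leftrightarrow C) = F \to U = T  [\lnot F \lor U]
(C \lor A) \lor (\lnot E \to (E \leftrightarrow C)) = U \lor T = T
\lnot ((C \lor A) \lor (\lnot E \to (E \leftrightarrow C))) = \lnot T = F
E \lor \lnot ((C \lor A) \lor (\lnot E \to (E \leftrightarrow C))) = T \lor F = T
D \lor (E \lor \lnot ((C \lor A) \lor (\lnot E \to (E \leftrightarrow C)))) = T \lor T = T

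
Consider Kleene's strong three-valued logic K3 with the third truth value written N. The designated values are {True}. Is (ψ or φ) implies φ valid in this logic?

No

Countermodel: ψ=True, φ=N gives N, which is not designated.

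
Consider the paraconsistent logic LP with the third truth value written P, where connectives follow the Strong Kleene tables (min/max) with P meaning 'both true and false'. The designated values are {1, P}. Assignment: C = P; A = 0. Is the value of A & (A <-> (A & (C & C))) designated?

No

C & C = P & P = P
A & (C & C) = 0 & P = 0
A <-> (A & (C & C)) = 0 <-> 0 = 1
A & (A <-> (A & (C & C))) = 0 & 1 = 0
0 ∉ {1, P}.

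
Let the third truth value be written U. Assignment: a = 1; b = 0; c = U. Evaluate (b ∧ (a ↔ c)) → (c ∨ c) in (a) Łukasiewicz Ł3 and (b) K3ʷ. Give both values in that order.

1; U

In Łukasiewicz Ł3: a ↔ c = 1 ↔ U = U  [1 − |1−½|]
b ∧ (a ↔ c) = 0 ∧ U = 0
c ∨ c = U ∨ U = U
(b ∧ (a ↔ c)) → (c ∨ c) = 0 → U = 1
In K3ʷ: a ↔ c = 1 ↔ U = U
b ∧ (a ↔ c) = 0 ∧ U = U
c ∨ c = U ∨ U = U
(b ∧ (a ↔ c)) → (c ∨ c) = U → U = U  [any arg is the third value ⇒ result is the third value]
They differ because Łukasiewicz Ł3 and K3ʷ treat U differently under the binary connectives.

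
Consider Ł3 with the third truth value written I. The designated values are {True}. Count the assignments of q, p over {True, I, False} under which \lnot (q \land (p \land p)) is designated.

5

Of the 9 assignments, 5 give a value in {True}.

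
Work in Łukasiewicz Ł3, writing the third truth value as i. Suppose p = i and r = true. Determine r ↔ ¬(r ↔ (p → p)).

false

p → p = i → i = true  [min(1, 1−½+½)]
r ↔ (p → p) = true ↔ true = true
¬(r ↔ (p → p)) = ¬true = false
r ↔ ¬(r ↔ (p → p)) = true ↔ false = false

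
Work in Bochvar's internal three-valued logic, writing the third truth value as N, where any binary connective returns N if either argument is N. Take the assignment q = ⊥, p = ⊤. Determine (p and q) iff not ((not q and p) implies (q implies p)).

p and q = ⊤ and ⊥ = ⊥
not q = not ⊥ = ⊤
not q and p = ⊤ and ⊤ = ⊤
q implies p = ⊥ implies ⊤ = ⊤
(not q and p) implies (q implies p) = ⊤ implies ⊤ = ⊤
not ((not q and p) implies (q implies p)) = not ⊤ = ⊥
(p and q) iff not ((not q and p) implies (q implies p)) = ⊥ iff ⊥ = ⊤

⊤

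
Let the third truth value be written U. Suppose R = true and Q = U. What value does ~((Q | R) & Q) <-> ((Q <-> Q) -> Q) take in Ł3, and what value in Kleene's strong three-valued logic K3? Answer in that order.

In Ł3: Q | R = U | true = true
(Q | R) & Q = true & U = U
~((Q | R) & Q) = ~U = U
Q <-> Q = U <-> U = true  [1 − |½−½|]
(Q <-> Q) -> Q = true -> U = U
~((Q | R) & Q) <-> ((Q <-> Q) -> Q) = U <-> U = true
In Kleene's strong three-valued logic K3: Q | R = U | true = true
(Q | R) & Q = true & U = U
~((Q | R) & Q) = ~U = U
Q <-> Q = U <-> U = U
(Q <-> Q) -> Q = U -> U = U
~((Q | R) & Q) <-> ((Q <-> Q) -> Q) = U <-> U = U
They differ because Ł3 and Kleene's strong three-valued logic K3 treat U differently under implication.

true; U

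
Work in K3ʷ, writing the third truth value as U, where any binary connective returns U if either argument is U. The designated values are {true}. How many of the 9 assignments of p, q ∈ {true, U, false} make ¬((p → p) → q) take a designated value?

Designated under: (p=true, q=false); (p=false, q=false).

2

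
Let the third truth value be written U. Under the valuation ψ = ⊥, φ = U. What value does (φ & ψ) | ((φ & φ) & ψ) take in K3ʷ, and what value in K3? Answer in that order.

U; ⊥

In K3ʷ: φ & ψ = U & ⊥ = U
φ & φ = U & U = U
(φ & φ) & ψ = U & ⊥ = U
(φ & ψ) | ((φ & φ) & ψ) = U | U = U
In K3: φ & ψ = U & ⊥ = ⊥
φ & φ = U & U = U
(φ & φ) & ψ = U & ⊥ = ⊥
(φ & ψ) | ((φ & φ) & ψ) = ⊥ | ⊥ = ⊥
They differ because K3ʷ and K3 treat U differently under the binary connectives.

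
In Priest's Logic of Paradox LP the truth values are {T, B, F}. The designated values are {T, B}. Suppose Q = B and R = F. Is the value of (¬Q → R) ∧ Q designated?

¬Q = ¬B = B
¬Q → R = B → F = B  [¬B ∨ F]
(¬Q → R) ∧ Q = B ∧ B = B
B ∈ {T, B}.

Yes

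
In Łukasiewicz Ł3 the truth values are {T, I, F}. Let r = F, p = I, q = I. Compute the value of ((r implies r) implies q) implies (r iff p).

r implies r = F implies F = T
(r implies r) implies q = T implies I = I  [min(1, 1−1+½)]
r iff p = F iff I = I
((r implies r) implies q) implies (r iff p) = I implies I = T

T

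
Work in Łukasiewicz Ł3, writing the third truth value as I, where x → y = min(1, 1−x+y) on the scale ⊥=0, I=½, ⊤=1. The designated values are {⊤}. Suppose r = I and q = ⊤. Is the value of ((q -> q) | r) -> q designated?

Yes

q -> q = ⊤ -> ⊤ = ⊤
(q -> q) | r = ⊤ | I = ⊤
((q -> q) | r) -> q = ⊤ -> ⊤ = ⊤
⊤ ∈ {⊤}.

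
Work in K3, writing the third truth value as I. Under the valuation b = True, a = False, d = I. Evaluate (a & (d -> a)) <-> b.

False

d -> a = I -> False = I
a & (d -> a) = False & I = False
(a & (d -> a)) <-> b = False <-> True = False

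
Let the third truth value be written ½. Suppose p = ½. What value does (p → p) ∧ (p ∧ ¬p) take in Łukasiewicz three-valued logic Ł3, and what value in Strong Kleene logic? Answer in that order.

In Łukasiewicz three-valued logic Ł3: p → p = ½ → ½ = true  [min(1, 1−½+½)]
¬p = ¬½ = ½
p ∧ ¬p = ½ ∧ ½ = ½
(p → p) ∧ (p ∧ ¬p) = true ∧ ½ = ½
In Strong Kleene logic: p → p = ½ → ½ = ½  [¬½ ∨ ½]
¬p = ¬½ = ½
p ∧ ¬p = ½ ∧ ½ = ½
(p → p) ∧ (p ∧ ¬p) = ½ ∧ ½ = ½

½; ½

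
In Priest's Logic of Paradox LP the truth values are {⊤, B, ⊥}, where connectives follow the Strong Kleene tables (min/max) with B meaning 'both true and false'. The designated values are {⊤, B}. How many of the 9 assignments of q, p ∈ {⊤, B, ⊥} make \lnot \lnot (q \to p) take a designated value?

Of the 9 assignments, 8 give a value in {⊤, B}.

8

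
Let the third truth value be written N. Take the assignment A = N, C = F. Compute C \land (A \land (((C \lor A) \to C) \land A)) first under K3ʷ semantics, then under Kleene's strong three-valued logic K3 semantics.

N; F

In K3ʷ: C \lor A = F \lor N = N
(C \lor A) \to C = N \to F = N
((C \lor A) \to C) \land A = N \land N = N
A \land (((C \lor A) \to C) \land A) = N \land N = N
C \land (A \land (((C \lor A) \to C) \land A)) = F \land N = N
In Kleene's strong three-valued logic K3: C \lor A = F \lor N = N
(C \lor A) \to C = N \to F = N
((C \lor A) \to C) \land A = N \land N = N
A \land (((C \lor A) \to C) \land A) = N \land N = N
C \land (A \land (((C \lor A) \to C) \land A)) = F \land N = F
They differ because K3ʷ and Kleene's strong three-valued logic K3 treat N differently under the binary connectives.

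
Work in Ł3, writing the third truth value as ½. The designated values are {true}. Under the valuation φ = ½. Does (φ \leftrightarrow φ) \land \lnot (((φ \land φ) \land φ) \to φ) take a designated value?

φ \leftrightarrow φ = ½ \leftrightarrow ½ = true  [1 − |½−½|]
φ \land φ = ½ \land ½ = ½
(φ \land φ) \land φ = ½ \land ½ = ½
((φ \land φ) \land φ) \to φ = ½ \to ½ = true
\lnot (((φ \land φ) \land φ) \to φ) = \lnot true = false
(φ \leftrightarrow φ) \land \lnot (((φ \land φ) \land φ) \to φ) = true \land false = false
false ∉ {true}.

No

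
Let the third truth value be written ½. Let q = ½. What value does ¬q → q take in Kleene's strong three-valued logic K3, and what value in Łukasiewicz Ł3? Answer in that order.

½; ⊤

In Kleene's strong three-valued logic K3: ¬q = ¬½ = ½
¬q → q = ½ → ½ = ½
In Łukasiewicz Ł3: ¬q = ¬½ = ½
¬q → q = ½ → ½ = ⊤  [min(1, 1−½+½)]
They differ because Kleene's strong three-valued logic K3 and Łukasiewicz Ł3 treat ½ differently under implication.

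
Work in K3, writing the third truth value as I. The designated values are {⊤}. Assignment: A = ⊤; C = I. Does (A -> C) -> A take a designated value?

Yes

A -> C = ⊤ -> I = I  [~⊤ | I]
(A -> C) -> A = I -> ⊤ = ⊤
⊤ ∈ {⊤}.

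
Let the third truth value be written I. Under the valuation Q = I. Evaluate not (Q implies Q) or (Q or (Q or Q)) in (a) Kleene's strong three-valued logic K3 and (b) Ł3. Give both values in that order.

In Kleene's strong three-valued logic K3: Q implies Q = I implies I = I  [not I or I]
not (Q implies Q) = not I = I
Q or Q = I or I = I
Q or (Q or Q) = I or I = I
not (Q implies Q) or (Q or (Q or Q)) = I or I = I
In Ł3: Q implies Q = I implies I = 1
not (Q implies Q) = not 1 = 0
Q or Q = I or I = I
Q or (Q or Q) = I or I = I
not (Q implies Q) or (Q or (Q or Q)) = 0 or I = I

I; I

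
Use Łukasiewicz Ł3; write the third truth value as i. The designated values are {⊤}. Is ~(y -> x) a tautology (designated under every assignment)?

Countermodel: y=⊤, x=⊤ gives ⊥, which is not designated.

No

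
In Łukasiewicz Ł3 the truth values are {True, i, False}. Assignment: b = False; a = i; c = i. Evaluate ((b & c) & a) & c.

False

b & c = False & i = False
(b & c) & a = False & i = False
((b & c) & a) & c = False & i = False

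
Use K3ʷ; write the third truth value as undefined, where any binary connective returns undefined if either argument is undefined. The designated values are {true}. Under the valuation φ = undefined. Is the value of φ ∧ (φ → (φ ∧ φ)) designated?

φ ∧ φ = undefined ∧ undefined = undefined
φ → (φ ∧ φ) = undefined → undefined = undefined  [any arg is the third value ⇒ result is the third value]
φ ∧ (φ → (φ ∧ φ)) = undefined ∧ undefined = undefined
undefined ∉ {true}.

No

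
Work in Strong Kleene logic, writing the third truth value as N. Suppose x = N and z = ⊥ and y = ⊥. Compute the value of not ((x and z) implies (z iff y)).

⊥

x and z = N and ⊥ = ⊥
z iff y = ⊥ iff ⊥ = ⊤
(x and z) implies (z iff y) = ⊥ implies ⊤ = ⊤
not ((x and z) implies (z iff y)) = not ⊤ = ⊥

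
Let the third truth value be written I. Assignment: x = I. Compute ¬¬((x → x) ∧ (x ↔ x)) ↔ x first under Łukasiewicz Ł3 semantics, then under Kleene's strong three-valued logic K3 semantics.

In Łukasiewicz Ł3: x → x = I → I = True  [min(1, 1−½+½)]
x ↔ x = I ↔ I = True
(x → x) ∧ (x ↔ x) = True ∧ True = True
¬((x → x) ∧ (x ↔ x)) = ¬True = False
¬¬((x → x) ∧ (x ↔ x)) = ¬False = True
¬¬((x → x) ∧ (x ↔ x)) ↔ x = True ↔ I = I
In Kleene's strong three-valued logic K3: x → x = I → I = I  [¬I ∨ I]
x ↔ x = I ↔ I = I
(x → x) ∧ (x ↔ x) = I ∧ I = I
¬((x → x) ∧ (x ↔ x)) = ¬I = I
¬¬((x → x) ∧ (x ↔ x)) = ¬I = I
¬¬((x → x) ∧ (x ↔ x)) ↔ x = I ↔ I = I

I; I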